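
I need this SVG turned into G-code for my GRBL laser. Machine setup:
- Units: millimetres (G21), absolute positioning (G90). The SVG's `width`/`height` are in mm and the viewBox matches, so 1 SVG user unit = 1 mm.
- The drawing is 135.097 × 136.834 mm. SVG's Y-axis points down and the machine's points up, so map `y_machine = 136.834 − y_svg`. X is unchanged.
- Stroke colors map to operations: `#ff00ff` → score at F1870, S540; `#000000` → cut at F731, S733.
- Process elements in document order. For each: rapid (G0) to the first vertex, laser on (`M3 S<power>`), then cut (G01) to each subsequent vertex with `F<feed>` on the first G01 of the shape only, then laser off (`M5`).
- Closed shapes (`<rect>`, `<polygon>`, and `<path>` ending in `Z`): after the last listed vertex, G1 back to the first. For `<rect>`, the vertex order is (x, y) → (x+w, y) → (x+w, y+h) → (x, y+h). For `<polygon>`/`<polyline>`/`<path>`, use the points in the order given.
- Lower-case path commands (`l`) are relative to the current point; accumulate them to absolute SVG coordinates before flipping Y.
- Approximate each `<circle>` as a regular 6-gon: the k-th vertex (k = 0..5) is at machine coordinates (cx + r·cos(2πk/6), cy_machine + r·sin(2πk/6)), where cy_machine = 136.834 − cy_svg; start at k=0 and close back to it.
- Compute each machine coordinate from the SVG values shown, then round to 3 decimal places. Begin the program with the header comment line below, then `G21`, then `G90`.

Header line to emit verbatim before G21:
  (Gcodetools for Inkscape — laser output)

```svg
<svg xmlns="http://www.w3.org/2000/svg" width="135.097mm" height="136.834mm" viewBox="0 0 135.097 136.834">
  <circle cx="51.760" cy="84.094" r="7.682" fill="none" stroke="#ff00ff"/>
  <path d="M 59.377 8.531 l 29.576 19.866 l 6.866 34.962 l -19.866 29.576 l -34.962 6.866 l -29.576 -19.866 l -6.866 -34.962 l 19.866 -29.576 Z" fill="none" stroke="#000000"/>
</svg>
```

(Gcodetools for Inkscape — laser output)
G21
G90
G0 X59.442 Y52.740
M3 S540
G01 X55.601 Y59.393 F1870
G01 X47.919 Y59.393
G01 X44.078 Y52.740
G01 X47.919 Y46.087
G01 X55.601 Y46.087
G01 X59.442 Y52.740
M5
G0 X59.377 Y128.303
M3 S733
G01 X88.953 Y108.437 F731
G01 X95.819 Y73.475
G01 X75.953 Y43.899
G01 X40.991 Y37.033
G01 X11.415 Y56.899
G01 X4.549 Y91.861
G01 X24.415 Y121.437
G01 X59.377 Y128.303
M5

viewBox `0 0 135.097 136.834` with mm width/height → 1 unit = 1 mm. Flip: y_m = 136.834 − y_svg.

**Shape 1** — `<circle>` circle, stroke `#ff00ff` → score (S540, F1870). Machine vertices: (59.442,52.740) → (55.601,59.393) → (47.919,59.393) → (44.078,52.740) → (47.919,46.087) → (55.601,46.087) → (59.442,52.740). Closed: final G1 returns to the first vertex.

**Shape 2** — `<path>` regular polygon, stroke `#000000` → cut (S733, F731). Machine vertices: (59.377,128.303) → (88.953,108.437) → (95.819,73.475) → (75.953,43.899) → (40.991,37.033) → (11.415,56.899) → (4.549,91.861) → (24.415,121.437) → (59.377,128.303). Closed: final G1 returns to the first vertex.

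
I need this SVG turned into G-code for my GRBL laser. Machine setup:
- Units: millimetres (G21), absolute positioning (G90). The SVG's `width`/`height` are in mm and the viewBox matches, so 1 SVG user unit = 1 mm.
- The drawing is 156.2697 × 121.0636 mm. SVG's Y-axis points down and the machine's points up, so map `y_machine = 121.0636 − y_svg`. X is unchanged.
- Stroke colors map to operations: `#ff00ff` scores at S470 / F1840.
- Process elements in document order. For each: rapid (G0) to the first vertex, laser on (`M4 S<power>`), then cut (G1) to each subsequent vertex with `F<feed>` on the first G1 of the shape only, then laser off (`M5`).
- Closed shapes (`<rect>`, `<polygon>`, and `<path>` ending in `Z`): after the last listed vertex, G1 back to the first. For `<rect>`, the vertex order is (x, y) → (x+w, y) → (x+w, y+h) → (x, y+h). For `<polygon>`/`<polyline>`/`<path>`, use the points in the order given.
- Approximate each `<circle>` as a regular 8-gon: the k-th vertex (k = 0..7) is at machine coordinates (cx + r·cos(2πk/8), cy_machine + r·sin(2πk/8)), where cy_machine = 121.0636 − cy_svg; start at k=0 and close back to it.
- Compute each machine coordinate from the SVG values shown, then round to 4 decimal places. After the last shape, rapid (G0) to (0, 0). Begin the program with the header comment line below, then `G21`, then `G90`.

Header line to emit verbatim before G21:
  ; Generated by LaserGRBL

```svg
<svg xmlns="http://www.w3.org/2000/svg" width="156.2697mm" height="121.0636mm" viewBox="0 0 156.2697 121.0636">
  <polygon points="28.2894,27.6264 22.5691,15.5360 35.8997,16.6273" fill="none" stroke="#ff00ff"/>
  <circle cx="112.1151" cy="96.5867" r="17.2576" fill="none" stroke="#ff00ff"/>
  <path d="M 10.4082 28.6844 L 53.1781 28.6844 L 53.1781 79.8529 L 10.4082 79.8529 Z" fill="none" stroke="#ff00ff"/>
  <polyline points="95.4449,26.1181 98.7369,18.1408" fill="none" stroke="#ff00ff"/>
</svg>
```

; Generated by LaserGRBL
G21
G90
G0 X28.2894 Y93.4372
M4 S470
G1 X22.5691 Y105.5276 F1840
G1 X35.8997 Y104.4363
G1 X28.2894 Y93.4372
M5
G0 X129.3727 Y24.4769
M4 S470
G1 X124.3181 Y36.6799 F1840
G1 X112.1151 Y41.7345
G1 X99.9121 Y36.6799
G1 X94.8575 Y24.4769
G1 X99.9121 Y12.2739
G1 X112.1151 Y7.2193
G1 X124.3181 Y12.2739
G1 X129.3727 Y24.4769
M5
G0 X10.4082 Y92.3792
M4 S470
G1 X53.1781 Y92.3792 F1840
G1 X53.1781 Y41.2107
G1 X10.4082 Y41.2107
G1 X10.4082 Y92.3792
M5
G0 X95.4449 Y94.9455
M4 S470
G1 X98.7369 Y102.9228 F1840
M5
G0 X0.0000 Y0.0000

viewBox `0 0 156.2697 121.0636` with mm width/height → 1 unit = 1 mm. Flip: y_m = 121.0636 − y_svg.

**Shape 1** — `<polygon>` regular polygon, stroke `#ff00ff` → score (S470, F1840). Machine vertices: (28.2894,93.4372) → (22.5691,105.5276) → (35.8997,104.4363) → (28.2894,93.4372). Closed: final G1 returns to the first vertex.

**Shape 2** — `<circle>` circle, stroke `#ff00ff` → score (S470, F1840). Machine vertices: (129.3727,24.4769) → (124.3181,36.6799) → (112.1151,41.7345) → (99.9121,36.6799) → (94.8575,24.4769) → (99.9121,12.2739) → (112.1151,7.2193) → (124.3181,12.2739) → (129.3727,24.4769). Closed: final G1 returns to the first vertex.

**Shape 3** — `<path>` rectangle, stroke `#ff00ff` → score (S470, F1840). Machine vertices: (10.4082,92.3792) → (53.1781,92.3792) → (53.1781,41.2107) → (10.4082,41.2107) → (10.4082,92.3792). Closed: final G1 returns to the first vertex.

**Shape 4** — `<polyline>` line segment, stroke `#ff00ff` → score (S470, F1840). Machine vertices: (95.4449,94.9455) → (98.7369,102.9228). Open path.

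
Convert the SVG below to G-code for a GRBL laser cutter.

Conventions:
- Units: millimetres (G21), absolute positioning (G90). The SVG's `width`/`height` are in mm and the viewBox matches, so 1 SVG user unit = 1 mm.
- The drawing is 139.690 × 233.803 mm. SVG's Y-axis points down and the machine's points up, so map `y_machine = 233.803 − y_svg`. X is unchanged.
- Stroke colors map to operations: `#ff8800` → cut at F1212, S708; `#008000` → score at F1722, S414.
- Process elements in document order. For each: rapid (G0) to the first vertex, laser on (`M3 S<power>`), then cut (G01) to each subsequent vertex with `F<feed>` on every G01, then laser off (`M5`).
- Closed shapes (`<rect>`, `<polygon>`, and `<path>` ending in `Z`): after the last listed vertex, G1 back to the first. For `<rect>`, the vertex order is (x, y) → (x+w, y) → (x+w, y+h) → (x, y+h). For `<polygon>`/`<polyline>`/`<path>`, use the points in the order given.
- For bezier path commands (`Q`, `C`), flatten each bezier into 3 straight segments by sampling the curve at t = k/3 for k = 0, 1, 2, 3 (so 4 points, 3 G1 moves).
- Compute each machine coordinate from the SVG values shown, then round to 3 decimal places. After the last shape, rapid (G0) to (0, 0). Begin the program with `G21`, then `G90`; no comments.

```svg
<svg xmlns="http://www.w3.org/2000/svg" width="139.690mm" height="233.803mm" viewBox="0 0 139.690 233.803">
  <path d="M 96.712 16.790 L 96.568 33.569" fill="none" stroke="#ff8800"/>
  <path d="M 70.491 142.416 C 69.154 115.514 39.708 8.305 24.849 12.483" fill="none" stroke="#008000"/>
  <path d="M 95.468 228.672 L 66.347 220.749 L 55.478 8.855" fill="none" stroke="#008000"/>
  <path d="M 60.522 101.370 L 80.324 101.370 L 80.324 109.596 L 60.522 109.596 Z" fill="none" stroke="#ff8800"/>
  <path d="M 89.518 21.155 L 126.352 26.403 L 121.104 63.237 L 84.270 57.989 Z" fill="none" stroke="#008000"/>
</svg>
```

G21
G90
G0 X96.712 Y217.013
M3 S708
G01 X96.568 Y200.234 F1212
M5
G0 X70.491 Y91.387
M3 S414
G01 X61.366 Y137.958 F1722
G01 X42.989 Y195.469 F1722
G01 X24.849 Y221.320 F1722
M5
G0 X95.468 Y5.131
M3 S414
G01 X66.347 Y13.054 F1722
G01 X55.478 Y224.948 F1722
M5
G0 X60.522 Y132.433
M3 S708
G01 X80.324 Y132.433 F1212
G01 X80.324 Y124.207 F1212
G01 X60.522 Y124.207 F1212
G01 X60.522 Y132.433 F1212
M5
G0 X89.518 Y212.648
M3 S414
G01 X126.352 Y207.400 F1722
G01 X121.104 Y170.566 F1722
G01 X84.270 Y175.814 F1722
G01 X89.518 Y212.648 F1722
M5
G0 X0.000 Y0.000

viewBox `0 0 139.690 233.803` with mm width/height → 1 unit = 1 mm. Flip: y_m = 233.803 − y_svg.

**Shape 1** — `<path>` line segment, stroke `#ff8800` → cut (S708, F1212). Machine vertices: (96.712,217.013) → (96.568,200.234). Open path.

**Shape 2** — `<path>` cubic bezier, stroke `#008000` → score (S414, F1722). Control points (SVG): P0=(70.491,142.416), P1=(69.154,115.514), P2=(39.708,8.305), P3=(24.849,12.483); sampled at t=k/3. Machine vertices: (70.491,91.387) → (61.366,137.958) → (42.989,195.469) → (24.849,221.320). Open path.

**Shape 3** — `<path>` open polyline, stroke `#008000` → score (S414, F1722). Machine vertices: (95.468,5.131) → (66.347,13.054) → (55.478,224.948). Open path.

**Shape 4** — `<path>` rectangle, stroke `#ff8800` → cut (S708, F1212). Machine vertices: (60.522,132.433) → (80.324,132.433) → (80.324,124.207) → (60.522,124.207) → (60.522,132.433). Closed: final G1 returns to the first vertex.

**Shape 5** — `<path>` regular polygon, stroke `#008000` → score (S414, F1722). Machine vertices: (89.518,212.648) → (126.352,207.400) → (121.104,170.566) → (84.270,175.814) → (89.518,212.648). Closed: final G1 returns to the first vertex.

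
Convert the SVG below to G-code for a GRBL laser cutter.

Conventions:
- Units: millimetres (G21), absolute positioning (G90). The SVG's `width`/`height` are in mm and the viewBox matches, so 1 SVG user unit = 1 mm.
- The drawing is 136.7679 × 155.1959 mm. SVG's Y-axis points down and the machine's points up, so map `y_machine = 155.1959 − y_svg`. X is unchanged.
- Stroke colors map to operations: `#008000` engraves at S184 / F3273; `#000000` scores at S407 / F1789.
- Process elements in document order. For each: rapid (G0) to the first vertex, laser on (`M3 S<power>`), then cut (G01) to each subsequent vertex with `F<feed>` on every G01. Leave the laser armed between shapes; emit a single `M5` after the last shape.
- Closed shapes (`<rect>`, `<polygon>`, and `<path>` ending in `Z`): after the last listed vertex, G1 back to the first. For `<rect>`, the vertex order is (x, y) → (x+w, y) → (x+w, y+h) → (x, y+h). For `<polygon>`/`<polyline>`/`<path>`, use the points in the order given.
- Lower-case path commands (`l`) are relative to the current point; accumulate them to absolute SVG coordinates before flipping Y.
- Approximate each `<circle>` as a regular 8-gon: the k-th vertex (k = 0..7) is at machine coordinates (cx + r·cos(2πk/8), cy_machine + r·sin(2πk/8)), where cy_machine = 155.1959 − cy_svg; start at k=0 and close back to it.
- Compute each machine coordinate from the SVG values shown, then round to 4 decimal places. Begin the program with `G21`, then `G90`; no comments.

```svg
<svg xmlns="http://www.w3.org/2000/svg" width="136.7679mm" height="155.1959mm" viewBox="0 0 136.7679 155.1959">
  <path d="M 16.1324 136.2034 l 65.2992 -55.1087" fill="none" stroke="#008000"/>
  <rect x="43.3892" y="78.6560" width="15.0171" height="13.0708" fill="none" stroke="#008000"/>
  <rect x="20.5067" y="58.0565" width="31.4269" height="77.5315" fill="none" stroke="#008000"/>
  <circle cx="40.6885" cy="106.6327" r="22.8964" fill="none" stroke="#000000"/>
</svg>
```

1 u = 1 mm; y_m = 155.1959 − y.

[1] `<path>` line segment, #008000→engrave S184 F3273: (16.1324,18.9925) → (81.4316,74.1012)

[2] `<rect>` rectangle, #008000→engrave S184 F3273: (43.3892,76.5399) → (58.4063,76.5399) → (58.4063,63.4691) → (43.3892,63.4691) → (43.3892,76.5399) (closed)

[3] `<rect>` rectangle, #008000→engrave S184 F3273: (20.5067,97.1394) → (51.9336,97.1394) → (51.9336,19.6079) → (20.5067,19.6079) → (20.5067,97.1394) (closed)

[4] `<circle>` circle, #000000→score S407 F1789: (63.5849,48.5632) → (56.8787,64.7534) → (40.6885,71.4596) → (24.4983,64.7534) → (17.7921,48.5632) → (24.4983,32.3730) → (40.6885,25.6668) → (56.8787,32.3730) → (63.5849,48.5632) (closed)

G21
G90
G0 X16.1324 Y18.9925
M3 S184
G01 X81.4316 Y74.1012 F3273
G0 X43.3892 Y76.5399
M3 S184
G01 X58.4063 Y76.5399 F3273
G01 X58.4063 Y63.4691 F3273
G01 X43.3892 Y63.4691 F3273
G01 X43.3892 Y76.5399 F3273
G0 X20.5067 Y97.1394
M3 S184
G01 X51.9336 Y97.1394 F3273
G01 X51.9336 Y19.6079 F3273
G01 X20.5067 Y19.6079 F3273
G01 X20.5067 Y97.1394 F3273
G0 X63.5849 Y48.5632
M3 S407
G01 X56.8787 Y64.7534 F1789
G01 X40.6885 Y71.4596 F1789
G01 X24.4983 Y64.7534 F1789
G01 X17.7921 Y48.5632 F1789
G01 X24.4983 Y32.3730 F1789
G01 X40.6885 Y25.6668 F1789
G01 X56.8787 Y32.3730 F1789
G01 X63.5849 Y48.5632 F1789
M5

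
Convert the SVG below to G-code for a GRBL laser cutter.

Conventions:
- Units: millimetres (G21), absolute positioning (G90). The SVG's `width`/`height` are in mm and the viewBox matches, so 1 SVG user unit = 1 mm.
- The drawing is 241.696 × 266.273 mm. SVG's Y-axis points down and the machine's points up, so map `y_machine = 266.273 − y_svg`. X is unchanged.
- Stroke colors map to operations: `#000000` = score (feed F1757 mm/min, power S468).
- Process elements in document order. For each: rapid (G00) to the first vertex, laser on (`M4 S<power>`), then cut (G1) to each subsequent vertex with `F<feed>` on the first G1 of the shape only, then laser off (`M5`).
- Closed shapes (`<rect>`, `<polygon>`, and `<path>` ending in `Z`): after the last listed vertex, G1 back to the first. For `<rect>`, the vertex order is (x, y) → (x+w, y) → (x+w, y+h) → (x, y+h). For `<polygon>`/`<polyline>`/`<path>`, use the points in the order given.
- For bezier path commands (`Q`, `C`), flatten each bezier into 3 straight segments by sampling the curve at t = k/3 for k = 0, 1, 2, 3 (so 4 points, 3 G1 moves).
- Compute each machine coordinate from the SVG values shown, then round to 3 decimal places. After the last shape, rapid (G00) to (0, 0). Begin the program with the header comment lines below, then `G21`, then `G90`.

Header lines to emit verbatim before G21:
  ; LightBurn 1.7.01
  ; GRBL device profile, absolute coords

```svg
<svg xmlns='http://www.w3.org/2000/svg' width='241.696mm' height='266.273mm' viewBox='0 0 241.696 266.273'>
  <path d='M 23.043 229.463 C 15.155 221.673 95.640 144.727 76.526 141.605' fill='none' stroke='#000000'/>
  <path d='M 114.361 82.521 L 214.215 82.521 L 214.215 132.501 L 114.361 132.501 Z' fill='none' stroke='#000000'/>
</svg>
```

; LightBurn 1.7.01
; GRBL device profile, absolute coords
G21
G90
G00 X23.043 Y36.810
M4 S468
G1 X37.651 Y62.356 F1757
G1 X69.402 Y102.234
G1 X76.526 Y124.668
M5
G00 X114.361 Y183.752
M4 S468
G1 X214.215 Y183.752 F1757
G1 X214.215 Y133.772
G1 X114.361 Y133.772
G1 X114.361 Y183.752
M5
G00 X0.000 Y0.000

1 u = 1 mm; y_m = 266.273 − y.

[1] `<path>` cubic bezier, #000000→score S468 F1757: (23.043,36.810) → (37.651,62.356) → (69.402,102.234) → (76.526,124.668)

[2] `<path>` rectangle, #000000→score S468 F1757: (114.361,183.752) → (214.215,183.752) → (214.215,133.772) → (114.361,133.772) → (114.361,183.752) (closed)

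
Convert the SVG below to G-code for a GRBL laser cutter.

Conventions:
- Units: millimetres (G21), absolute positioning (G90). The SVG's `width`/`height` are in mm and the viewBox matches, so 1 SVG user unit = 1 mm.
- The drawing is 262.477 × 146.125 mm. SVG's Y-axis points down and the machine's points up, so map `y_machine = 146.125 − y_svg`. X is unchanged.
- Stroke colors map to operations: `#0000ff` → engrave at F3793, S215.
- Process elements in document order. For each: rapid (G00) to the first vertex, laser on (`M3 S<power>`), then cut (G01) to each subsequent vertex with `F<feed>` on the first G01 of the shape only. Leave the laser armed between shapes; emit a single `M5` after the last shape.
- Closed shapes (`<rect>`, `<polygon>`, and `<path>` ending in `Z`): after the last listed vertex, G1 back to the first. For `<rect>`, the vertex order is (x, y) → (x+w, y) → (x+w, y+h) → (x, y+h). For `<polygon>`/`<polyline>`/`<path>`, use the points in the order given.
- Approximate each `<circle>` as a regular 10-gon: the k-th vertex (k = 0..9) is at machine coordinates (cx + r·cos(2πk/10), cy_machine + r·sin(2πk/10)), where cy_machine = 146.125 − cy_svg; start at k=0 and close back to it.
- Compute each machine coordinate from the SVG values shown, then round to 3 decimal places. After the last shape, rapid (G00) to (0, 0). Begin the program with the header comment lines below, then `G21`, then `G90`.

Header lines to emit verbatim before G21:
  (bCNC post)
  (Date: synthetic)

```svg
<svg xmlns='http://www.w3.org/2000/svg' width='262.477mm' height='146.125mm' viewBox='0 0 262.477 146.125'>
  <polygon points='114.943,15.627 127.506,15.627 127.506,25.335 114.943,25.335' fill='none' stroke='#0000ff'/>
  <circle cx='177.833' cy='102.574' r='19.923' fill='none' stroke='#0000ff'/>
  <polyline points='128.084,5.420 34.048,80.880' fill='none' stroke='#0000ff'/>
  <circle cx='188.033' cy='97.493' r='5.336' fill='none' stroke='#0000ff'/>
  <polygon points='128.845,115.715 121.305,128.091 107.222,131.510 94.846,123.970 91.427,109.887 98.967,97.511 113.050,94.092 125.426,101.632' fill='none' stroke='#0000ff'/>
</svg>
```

(bCNC post)
(Date: synthetic)
G21
G90
G00 X114.943 Y130.498
M3 S215
G01 X127.506 Y130.498 F3793
G01 X127.506 Y120.790
G01 X114.943 Y120.790
G01 X114.943 Y130.498
G00 X197.756 Y43.551
M3 S215
G01 X193.951 Y55.261 F3793
G01 X183.990 Y62.499
G01 X171.676 Y62.499
G01 X161.715 Y55.261
G01 X157.910 Y43.551
G01 X161.715 Y31.841
G01 X171.676 Y24.603
G01 X183.990 Y24.603
G01 X193.951 Y31.841
G01 X197.756 Y43.551
G00 X128.084 Y140.705
M3 S215
G01 X34.048 Y65.245 F3793
G00 X193.369 Y48.632
M3 S215
G01 X192.350 Y51.768 F3793
G01 X189.682 Y53.707
G01 X186.384 Y53.707
G01 X183.716 Y51.768
G01 X182.697 Y48.632
G01 X183.716 Y45.496
G01 X186.384 Y43.557
G01 X189.682 Y43.557
G01 X192.350 Y45.496
G01 X193.369 Y48.632
G00 X128.845 Y30.410
M3 S215
G01 X121.305 Y18.034 F3793
G01 X107.222 Y14.615
G01 X94.846 Y22.155
G01 X91.427 Y36.238
G01 X98.967 Y48.614
G01 X113.050 Y52.033
G01 X125.426 Y44.493
G01 X128.845 Y30.410
M5
G00 X0.000 Y0.000

Since the viewBox matches the mm dimensions, user units are millimetres directly. The only transform is the Y-flip y_m = 146.125 − y_svg.

Shape 1 is a rectangle drawn with `<polygon>`. Its stroke #0000ff means engrave at S215, F3793. After flipping Y the toolpath is (114.943,130.498) → (127.506,130.498) → (127.506,120.790) → (114.943,120.790) → (114.943,130.498), returning to the start.

Shape 2 is a circle drawn with `<circle>`. Its stroke #0000ff means engrave at S215, F3793. After flipping Y the toolpath is (197.756,43.551) → (193.951,55.261) → (183.990,62.499) → (171.676,62.499) → (161.715,55.261) → (157.910,43.551) → (161.715,31.841) → (171.676,24.603) → (183.990,24.603) → (193.951,31.841) → (197.756,43.551), returning to the start.

Shape 3 is a line segment drawn with `<polyline>`. Its stroke #0000ff means engrave at S215, F3793. After flipping Y the toolpath is (128.084,140.705) → (34.048,65.245).

Shape 4 is a circle drawn with `<circle>`. Its stroke #0000ff means engrave at S215, F3793. After flipping Y the toolpath is (193.369,48.632) → (192.350,51.768) → (189.682,53.707) → (186.384,53.707) → (183.716,51.768) → (182.697,48.632) → (183.716,45.496) → (186.384,43.557) → (189.682,43.557) → (192.350,45.496) → (193.369,48.632), returning to the start.

Shape 5 is a regular polygon drawn with `<polygon>`. Its stroke #0000ff means engrave at S215, F3793. After flipping Y the toolpath is (128.845,30.410) → (121.305,18.034) → (107.222,14.615) → (94.846,22.155) → (91.427,36.238) → (98.967,48.614) → (113.050,52.033) → (125.426,44.493) → (128.845,30.410), returning to the start.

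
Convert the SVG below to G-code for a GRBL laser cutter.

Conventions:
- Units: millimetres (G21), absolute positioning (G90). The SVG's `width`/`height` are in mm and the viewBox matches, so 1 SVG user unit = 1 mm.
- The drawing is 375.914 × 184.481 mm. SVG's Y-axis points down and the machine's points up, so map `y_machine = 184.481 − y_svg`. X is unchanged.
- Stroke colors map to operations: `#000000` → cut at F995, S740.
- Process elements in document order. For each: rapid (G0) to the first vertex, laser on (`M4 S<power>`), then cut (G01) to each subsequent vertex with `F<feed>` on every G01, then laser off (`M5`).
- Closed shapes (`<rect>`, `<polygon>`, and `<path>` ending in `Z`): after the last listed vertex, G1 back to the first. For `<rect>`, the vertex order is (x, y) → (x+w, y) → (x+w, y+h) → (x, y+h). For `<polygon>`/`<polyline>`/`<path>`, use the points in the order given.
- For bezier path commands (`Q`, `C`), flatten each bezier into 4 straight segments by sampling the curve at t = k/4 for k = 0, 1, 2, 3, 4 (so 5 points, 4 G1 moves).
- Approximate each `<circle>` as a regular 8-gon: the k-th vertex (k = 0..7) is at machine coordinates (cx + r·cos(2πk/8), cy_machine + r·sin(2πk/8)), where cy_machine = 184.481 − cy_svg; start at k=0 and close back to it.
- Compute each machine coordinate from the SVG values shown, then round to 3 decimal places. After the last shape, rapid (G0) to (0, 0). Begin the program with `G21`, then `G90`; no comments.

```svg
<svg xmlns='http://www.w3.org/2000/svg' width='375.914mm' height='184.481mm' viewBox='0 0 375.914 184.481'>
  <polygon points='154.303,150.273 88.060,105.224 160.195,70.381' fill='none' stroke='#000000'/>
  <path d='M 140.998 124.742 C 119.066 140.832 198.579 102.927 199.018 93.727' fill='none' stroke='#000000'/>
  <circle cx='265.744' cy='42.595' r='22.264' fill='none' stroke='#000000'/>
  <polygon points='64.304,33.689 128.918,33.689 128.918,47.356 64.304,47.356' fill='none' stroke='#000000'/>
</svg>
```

viewBox `0 0 375.914 184.481` with mm width/height → 1 unit = 1 mm. Flip: y_m = 184.481 − y_svg.

**Shape 1** — `<polygon>` regular polygon, stroke `#000000` → cut (S740, F995). Machine vertices: (154.303,34.208) → (88.060,79.257) → (160.195,114.100) → (154.303,34.208). Closed: final G1 returns to the first vertex.

**Shape 2** — `<path>` cubic bezier, stroke `#000000` → cut (S740, F995). Control points (SVG): P0=(140.998,124.742), P1=(119.066,140.832), P2=(198.579,102.927), P3=(199.018,93.727); sampled at t=k/4. Machine vertices: (140.998,59.739) → (140.749,56.503) → (161.619,65.763) → (186.683,79.764) → (199.018,90.754). Open path.

**Shape 3** — `<circle>` circle, stroke `#000000` → cut (S740, F995). Machine vertices: (288.008,141.886) → (281.487,157.629) → (265.744,164.150) → (250.001,157.629) → (243.480,141.886) → (250.001,126.143) → (265.744,119.622) → (281.487,126.143) → (288.008,141.886). Closed: final G1 returns to the first vertex.

**Shape 4** — `<polygon>` rectangle, stroke `#000000` → cut (S740, F995). Machine vertices: (64.304,150.792) → (128.918,150.792) → (128.918,137.125) → (64.304,137.125) → (64.304,150.792). Closed: final G1 returns to the first vertex.

G21
G90
G0 X154.303 Y34.208
M4 S740
G01 X88.060 Y79.257 F995
G01 X160.195 Y114.100 F995
G01 X154.303 Y34.208 F995
M5
G0 X140.998 Y59.739
M4 S740
G01 X140.749 Y56.503 F995
G01 X161.619 Y65.763 F995
G01 X186.683 Y79.764 F995
G01 X199.018 Y90.754 F995
M5
G0 X288.008 Y141.886
M4 S740
G01 X281.487 Y157.629 F995
G01 X265.744 Y164.150 F995
G01 X250.001 Y157.629 F995
G01 X243.480 Y141.886 F995
G01 X250.001 Y126.143 F995
G01 X265.744 Y119.622 F995
G01 X281.487 Y126.143 F995
G01 X288.008 Y141.886 F995
M5
G0 X64.304 Y150.792
M4 S740
G01 X128.918 Y150.792 F995
G01 X128.918 Y137.125 F995
G01 X64.304 Y137.125 F995
G01 X64.304 Y150.792 F995
M5
G0 X0.000 Y0.000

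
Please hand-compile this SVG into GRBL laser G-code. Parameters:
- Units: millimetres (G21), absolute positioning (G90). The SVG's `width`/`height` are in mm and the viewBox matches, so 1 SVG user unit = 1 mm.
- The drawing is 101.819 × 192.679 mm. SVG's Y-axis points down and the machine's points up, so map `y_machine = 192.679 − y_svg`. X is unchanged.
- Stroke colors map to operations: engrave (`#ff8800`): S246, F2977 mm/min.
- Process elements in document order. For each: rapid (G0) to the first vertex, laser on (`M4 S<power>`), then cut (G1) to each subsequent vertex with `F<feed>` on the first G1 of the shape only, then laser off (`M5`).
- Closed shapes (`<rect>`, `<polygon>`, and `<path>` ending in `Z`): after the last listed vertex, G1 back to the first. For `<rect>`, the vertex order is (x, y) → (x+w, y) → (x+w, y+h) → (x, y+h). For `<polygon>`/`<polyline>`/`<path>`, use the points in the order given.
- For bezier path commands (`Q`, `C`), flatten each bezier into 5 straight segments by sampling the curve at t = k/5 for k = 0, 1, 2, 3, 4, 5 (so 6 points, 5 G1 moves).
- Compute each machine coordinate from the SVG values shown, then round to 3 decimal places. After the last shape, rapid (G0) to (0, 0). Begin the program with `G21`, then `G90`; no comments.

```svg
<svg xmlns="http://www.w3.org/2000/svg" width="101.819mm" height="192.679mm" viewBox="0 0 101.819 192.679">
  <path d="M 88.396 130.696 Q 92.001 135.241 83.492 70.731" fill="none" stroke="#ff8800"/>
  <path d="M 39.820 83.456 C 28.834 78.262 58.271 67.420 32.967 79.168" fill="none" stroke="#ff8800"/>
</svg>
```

Since the viewBox matches the mm dimensions, user units are millimetres directly. The only transform is the Y-flip y_m = 192.679 − y_svg.

Shape 1 is a quadratic bezier drawn with `<path>`. Its stroke #ff8800 means engrave at S246, F2977. After flipping Y the toolpath is (88.396,61.983) → (89.353,62.927) → (89.342,69.396) → (88.361,81.389) → (86.411,98.906) → (83.492,121.948).

Shape 2 is a cubic bezier drawn with `<path>`. Its stroke #ff8800 means engrave at S246, F2977. After flipping Y the toolpath is (39.820,109.223) → (37.318,112.791) → (39.949,116.360) → (43.147,118.573) → (42.342,118.075) → (32.967,113.511).

G21
G90
G0 X88.396 Y61.983
M4 S246
G1 X89.353 Y62.927 F2977
G1 X89.342 Y69.396
G1 X88.361 Y81.389
G1 X86.411 Y98.906
G1 X83.492 Y121.948
M5
G0 X39.820 Y109.223
M4 S246
G1 X37.318 Y112.791 F2977
G1 X39.949 Y116.360
G1 X43.147 Y118.573
G1 X42.342 Y118.075
G1 X32.967 Y113.511
M5
G0 X0.000 Y0.000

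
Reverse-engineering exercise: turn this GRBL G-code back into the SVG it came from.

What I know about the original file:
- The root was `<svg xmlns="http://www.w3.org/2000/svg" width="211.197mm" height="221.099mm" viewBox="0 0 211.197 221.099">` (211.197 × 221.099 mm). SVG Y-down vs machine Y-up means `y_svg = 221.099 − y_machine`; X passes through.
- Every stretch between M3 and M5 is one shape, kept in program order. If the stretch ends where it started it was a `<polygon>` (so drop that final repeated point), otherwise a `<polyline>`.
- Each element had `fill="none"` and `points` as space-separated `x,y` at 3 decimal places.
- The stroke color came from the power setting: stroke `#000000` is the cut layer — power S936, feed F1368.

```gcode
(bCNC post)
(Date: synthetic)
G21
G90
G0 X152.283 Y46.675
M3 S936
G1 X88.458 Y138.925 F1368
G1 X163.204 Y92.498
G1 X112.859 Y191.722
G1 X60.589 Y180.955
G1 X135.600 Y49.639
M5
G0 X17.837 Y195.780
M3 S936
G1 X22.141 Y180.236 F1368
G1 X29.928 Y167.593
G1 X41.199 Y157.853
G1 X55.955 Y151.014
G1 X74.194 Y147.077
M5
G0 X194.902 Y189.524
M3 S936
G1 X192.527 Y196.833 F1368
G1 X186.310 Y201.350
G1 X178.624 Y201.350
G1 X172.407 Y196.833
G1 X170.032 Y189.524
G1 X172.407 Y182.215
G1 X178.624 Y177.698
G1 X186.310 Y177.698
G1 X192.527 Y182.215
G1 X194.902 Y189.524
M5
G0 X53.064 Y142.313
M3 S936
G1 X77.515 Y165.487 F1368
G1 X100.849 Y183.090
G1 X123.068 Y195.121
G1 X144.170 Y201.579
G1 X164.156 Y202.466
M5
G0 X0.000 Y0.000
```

Machine Y-up, SVG Y-down with viewBox height 221.099, so y_svg = 221.099 − y_machine; X carries over. Every run uses S936, so all elements get stroke `#000000` (cut).

Run 1: The run is open, so emit a `<polyline>` with points (Y-flipped): 152.283,174.424 88.458,82.174 163.204,128.601 112.859,29.377 60.589,40.144 135.600,171.460.

Run 2: The run is open, so emit a `<polyline>` with points (Y-flipped): 17.837,25.319 22.141,40.863 29.928,53.506 41.199,63.246 55.955,70.085 74.194,74.022.

Run 3: The run returns to its start, so emit a `<polygon>` with points (Y-flipped): 194.902,31.575 192.527,24.266 186.310,19.749 178.624,19.749 172.407,24.266 170.032,31.575 172.407,38.884 178.624,43.401 186.310,43.401 192.527,38.884.

Run 4: The run is open, so emit a `<polyline>` with points (Y-flipped): 53.064,78.786 77.515,55.612 100.849,38.009 123.068,25.978 144.170,19.520 164.156,18.633.

<svg xmlns="http://www.w3.org/2000/svg" width="211.197mm" height="221.099mm" viewBox="0 0 211.197 221.099">
  <polyline points="152.283,174.424 88.458,82.174 163.204,128.601 112.859,29.377 60.589,40.144 135.600,171.460" fill="none" stroke="#000000"/>
  <polyline points="17.837,25.319 22.141,40.863 29.928,53.506 41.199,63.246 55.955,70.085 74.194,74.022" fill="none" stroke="#000000"/>
  <polygon points="194.902,31.575 192.527,24.266 186.310,19.749 178.624,19.749 172.407,24.266 170.032,31.575 172.407,38.884 178.624,43.401 186.310,43.401 192.527,38.884" fill="none" stroke="#000000"/>
  <polyline points="53.064,78.786 77.515,55.612 100.849,38.009 123.068,25.978 144.170,19.520 164.156,18.633" fill="none" stroke="#000000"/>
</svg>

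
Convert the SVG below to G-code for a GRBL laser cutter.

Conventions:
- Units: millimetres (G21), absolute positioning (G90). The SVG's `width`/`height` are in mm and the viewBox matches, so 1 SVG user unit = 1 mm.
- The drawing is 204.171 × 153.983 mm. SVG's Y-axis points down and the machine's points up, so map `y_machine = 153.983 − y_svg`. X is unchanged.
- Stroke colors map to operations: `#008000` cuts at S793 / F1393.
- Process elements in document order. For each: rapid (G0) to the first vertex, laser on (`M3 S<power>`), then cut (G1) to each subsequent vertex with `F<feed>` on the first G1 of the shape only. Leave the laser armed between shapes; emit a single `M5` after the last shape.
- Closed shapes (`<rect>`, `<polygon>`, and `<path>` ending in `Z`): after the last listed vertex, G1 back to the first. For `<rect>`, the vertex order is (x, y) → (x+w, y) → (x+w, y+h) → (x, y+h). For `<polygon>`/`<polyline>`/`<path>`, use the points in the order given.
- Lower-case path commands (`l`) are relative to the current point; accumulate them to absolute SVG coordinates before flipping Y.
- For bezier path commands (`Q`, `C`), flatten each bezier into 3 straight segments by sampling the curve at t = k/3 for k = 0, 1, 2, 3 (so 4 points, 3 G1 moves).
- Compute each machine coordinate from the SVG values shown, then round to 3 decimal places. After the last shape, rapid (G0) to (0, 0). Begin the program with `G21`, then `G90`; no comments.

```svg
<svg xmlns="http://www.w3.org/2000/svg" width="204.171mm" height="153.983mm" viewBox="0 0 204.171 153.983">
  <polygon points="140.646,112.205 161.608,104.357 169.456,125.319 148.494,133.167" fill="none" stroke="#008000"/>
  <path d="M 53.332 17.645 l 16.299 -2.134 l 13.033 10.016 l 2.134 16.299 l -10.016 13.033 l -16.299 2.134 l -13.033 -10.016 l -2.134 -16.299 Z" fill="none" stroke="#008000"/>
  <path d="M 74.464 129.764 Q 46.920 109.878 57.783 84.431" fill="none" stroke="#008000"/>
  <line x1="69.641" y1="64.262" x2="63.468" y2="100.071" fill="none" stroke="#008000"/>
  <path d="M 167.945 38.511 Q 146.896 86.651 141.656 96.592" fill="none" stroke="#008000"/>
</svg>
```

G21
G90
G0 X140.646 Y41.778
M3 S793
G1 X161.608 Y49.626 F1393
G1 X169.456 Y28.664
G1 X148.494 Y20.816
G1 X140.646 Y41.778
G0 X53.332 Y136.338
M3 S793
G1 X69.631 Y138.472 F1393
G1 X82.664 Y128.456
G1 X84.798 Y112.157
G1 X74.782 Y99.124
G1 X58.483 Y96.990
G1 X45.450 Y107.006
G1 X43.316 Y123.305
G1 X53.332 Y136.338
G0 X74.464 Y24.219
M3 S793
G1 X60.369 Y38.094 F1393
G1 X54.808 Y53.205
G1 X57.783 Y69.552
G0 X69.641 Y89.721
M3 S793
G1 X63.468 Y53.912 F1393
G0 X167.945 Y115.472
M3 S793
G1 X155.669 Y87.623 F1393
G1 X146.906 Y68.263
G1 X141.656 Y57.391
M5
G0 X0.000 Y0.000

1 u = 1 mm; y_m = 153.983 − y.

[1] `<polygon>` regular polygon, #008000→cut S793 F1393: (140.646,41.778) → (161.608,49.626) → (169.456,28.664) → (148.494,20.816) → (140.646,41.778) (closed)

[2] `<path>` regular polygon, #008000→cut S793 F1393: (53.332,136.338) → (69.631,138.472) → (82.664,128.456) → (84.798,112.157) → (74.782,99.124) → (58.483,96.990) → (45.450,107.006) → (43.316,123.305) → (53.332,136.338) (closed)

[3] `<path>` quadratic bezier, #008000→cut S793 F1393: (74.464,24.219) → (60.369,38.094) → (54.808,53.205) → (57.783,69.552)

[4] `<line>` line segment, #008000→cut S793 F1393: (69.641,89.721) → (63.468,53.912)

[5] `<path>` quadratic bezier, #008000→cut S793 F1393: (167.945,115.472) → (155.669,87.623) → (146.906,68.263) → (141.656,57.391)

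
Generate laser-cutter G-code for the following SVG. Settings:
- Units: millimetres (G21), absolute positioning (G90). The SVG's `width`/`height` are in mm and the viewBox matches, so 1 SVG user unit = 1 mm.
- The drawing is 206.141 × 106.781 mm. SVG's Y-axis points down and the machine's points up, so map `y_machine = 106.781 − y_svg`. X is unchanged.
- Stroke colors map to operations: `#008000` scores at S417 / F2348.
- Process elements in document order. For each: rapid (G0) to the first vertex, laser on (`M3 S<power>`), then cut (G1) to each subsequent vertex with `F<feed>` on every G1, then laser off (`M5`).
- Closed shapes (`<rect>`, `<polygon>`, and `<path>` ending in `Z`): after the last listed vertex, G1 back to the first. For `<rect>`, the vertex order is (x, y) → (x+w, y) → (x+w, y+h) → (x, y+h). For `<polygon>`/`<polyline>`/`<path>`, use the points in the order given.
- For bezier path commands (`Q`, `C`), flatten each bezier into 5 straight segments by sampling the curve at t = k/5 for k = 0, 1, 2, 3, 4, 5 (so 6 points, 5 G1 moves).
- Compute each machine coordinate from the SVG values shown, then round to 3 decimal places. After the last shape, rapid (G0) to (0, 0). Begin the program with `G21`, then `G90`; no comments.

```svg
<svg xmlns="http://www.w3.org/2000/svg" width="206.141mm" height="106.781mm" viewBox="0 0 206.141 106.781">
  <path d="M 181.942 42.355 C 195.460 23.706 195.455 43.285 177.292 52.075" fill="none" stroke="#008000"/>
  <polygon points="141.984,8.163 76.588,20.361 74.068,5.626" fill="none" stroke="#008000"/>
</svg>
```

Since the viewBox matches the mm dimensions, user units are millimetres directly. The only transform is the Y-flip y_m = 106.781 − y_svg.

Shape 1 is a cubic bezier drawn with `<path>`. Its stroke #008000 means score at S417, F2348. After flipping Y the toolpath is (181.942,64.426) → (188.393,71.420) → (191.376,71.592) → (190.668,67.296) → (186.048,60.883) → (177.292,54.706).

Shape 2 is a closed polygon drawn with `<polygon>`. Its stroke #008000 means score at S417, F2348. After flipping Y the toolpath is (141.984,98.618) → (76.588,86.420) → (74.068,101.155) → (141.984,98.618), returning to the start.

G21
G90
G0 X181.942 Y64.426
M3 S417
G1 X188.393 Y71.420 F2348
G1 X191.376 Y71.592 F2348
G1 X190.668 Y67.296 F2348
G1 X186.048 Y60.883 F2348
G1 X177.292 Y54.706 F2348
M5
G0 X141.984 Y98.618
M3 S417
G1 X76.588 Y86.420 F2348
G1 X74.068 Y101.155 F2348
G1 X141.984 Y98.618 F2348
M5
G0 X0.000 Y0.000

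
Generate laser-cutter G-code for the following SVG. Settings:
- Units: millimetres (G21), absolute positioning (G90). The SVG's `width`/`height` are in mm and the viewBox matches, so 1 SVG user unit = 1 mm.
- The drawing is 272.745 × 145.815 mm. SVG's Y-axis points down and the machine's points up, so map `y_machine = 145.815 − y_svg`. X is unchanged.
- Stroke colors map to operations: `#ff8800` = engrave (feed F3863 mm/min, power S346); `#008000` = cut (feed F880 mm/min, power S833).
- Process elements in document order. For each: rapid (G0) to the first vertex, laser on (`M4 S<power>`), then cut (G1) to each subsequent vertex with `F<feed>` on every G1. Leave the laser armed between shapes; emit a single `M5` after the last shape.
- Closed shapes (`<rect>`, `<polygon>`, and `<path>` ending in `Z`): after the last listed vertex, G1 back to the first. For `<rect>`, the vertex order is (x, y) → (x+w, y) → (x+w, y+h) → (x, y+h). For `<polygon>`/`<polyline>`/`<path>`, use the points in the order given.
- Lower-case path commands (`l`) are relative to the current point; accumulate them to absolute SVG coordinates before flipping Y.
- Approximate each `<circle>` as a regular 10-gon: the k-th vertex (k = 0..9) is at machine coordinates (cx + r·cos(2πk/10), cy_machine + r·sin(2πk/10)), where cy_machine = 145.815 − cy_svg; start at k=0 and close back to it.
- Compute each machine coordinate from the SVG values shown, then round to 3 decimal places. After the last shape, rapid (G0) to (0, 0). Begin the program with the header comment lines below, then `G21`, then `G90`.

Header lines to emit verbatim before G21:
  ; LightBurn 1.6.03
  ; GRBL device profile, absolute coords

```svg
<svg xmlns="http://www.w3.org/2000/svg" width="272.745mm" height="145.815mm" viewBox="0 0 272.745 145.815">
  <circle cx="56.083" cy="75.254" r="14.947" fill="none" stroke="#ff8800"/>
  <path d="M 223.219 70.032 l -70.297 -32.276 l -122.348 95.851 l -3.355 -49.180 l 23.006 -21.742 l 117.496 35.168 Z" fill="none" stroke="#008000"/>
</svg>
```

; LightBurn 1.6.03
; GRBL device profile, absolute coords
G21
G90
G0 X71.030 Y70.561
M4 S346
G1 X68.175 Y79.347 F3863
G1 X60.702 Y84.776 F3863
G1 X51.464 Y84.776 F3863
G1 X43.991 Y79.347 F3863
G1 X41.136 Y70.561 F3863
G1 X43.991 Y61.775 F3863
G1 X51.464 Y56.346 F3863
G1 X60.702 Y56.346 F3863
G1 X68.175 Y61.775 F3863
G1 X71.030 Y70.561 F3863
G0 X223.219 Y75.783
M4 S833
G1 X152.922 Y108.059 F880
G1 X30.574 Y12.208 F880
G1 X27.219 Y61.388 F880
G1 X50.225 Y83.130 F880
G1 X167.721 Y47.962 F880
G1 X223.219 Y75.783 F880
M5
G0 X0.000 Y0.000

viewBox `0 0 272.745 145.815` with mm width/height → 1 unit = 1 mm. Flip: y_m = 145.815 − y_svg.

**Shape 1** — `<circle>` circle, stroke `#ff8800` → engrave (S346, F3863). Machine vertices: (71.030,70.561) → (68.175,79.347) → (60.702,84.776) → (51.464,84.776) → (43.991,79.347) → (41.136,70.561) → (43.991,61.775) → (51.464,56.346) → (60.702,56.346) → (68.175,61.775) → (71.030,70.561). Closed: final G1 returns to the first vertex.

**Shape 2** — `<path>` closed polygon, stroke `#008000` → cut (S833, F880). Machine vertices: (223.219,75.783) → (152.922,108.059) → (30.574,12.208) → (27.219,61.388) → (50.225,83.130) → (167.721,47.962) → (223.219,75.783). Closed: final G1 returns to the first vertex.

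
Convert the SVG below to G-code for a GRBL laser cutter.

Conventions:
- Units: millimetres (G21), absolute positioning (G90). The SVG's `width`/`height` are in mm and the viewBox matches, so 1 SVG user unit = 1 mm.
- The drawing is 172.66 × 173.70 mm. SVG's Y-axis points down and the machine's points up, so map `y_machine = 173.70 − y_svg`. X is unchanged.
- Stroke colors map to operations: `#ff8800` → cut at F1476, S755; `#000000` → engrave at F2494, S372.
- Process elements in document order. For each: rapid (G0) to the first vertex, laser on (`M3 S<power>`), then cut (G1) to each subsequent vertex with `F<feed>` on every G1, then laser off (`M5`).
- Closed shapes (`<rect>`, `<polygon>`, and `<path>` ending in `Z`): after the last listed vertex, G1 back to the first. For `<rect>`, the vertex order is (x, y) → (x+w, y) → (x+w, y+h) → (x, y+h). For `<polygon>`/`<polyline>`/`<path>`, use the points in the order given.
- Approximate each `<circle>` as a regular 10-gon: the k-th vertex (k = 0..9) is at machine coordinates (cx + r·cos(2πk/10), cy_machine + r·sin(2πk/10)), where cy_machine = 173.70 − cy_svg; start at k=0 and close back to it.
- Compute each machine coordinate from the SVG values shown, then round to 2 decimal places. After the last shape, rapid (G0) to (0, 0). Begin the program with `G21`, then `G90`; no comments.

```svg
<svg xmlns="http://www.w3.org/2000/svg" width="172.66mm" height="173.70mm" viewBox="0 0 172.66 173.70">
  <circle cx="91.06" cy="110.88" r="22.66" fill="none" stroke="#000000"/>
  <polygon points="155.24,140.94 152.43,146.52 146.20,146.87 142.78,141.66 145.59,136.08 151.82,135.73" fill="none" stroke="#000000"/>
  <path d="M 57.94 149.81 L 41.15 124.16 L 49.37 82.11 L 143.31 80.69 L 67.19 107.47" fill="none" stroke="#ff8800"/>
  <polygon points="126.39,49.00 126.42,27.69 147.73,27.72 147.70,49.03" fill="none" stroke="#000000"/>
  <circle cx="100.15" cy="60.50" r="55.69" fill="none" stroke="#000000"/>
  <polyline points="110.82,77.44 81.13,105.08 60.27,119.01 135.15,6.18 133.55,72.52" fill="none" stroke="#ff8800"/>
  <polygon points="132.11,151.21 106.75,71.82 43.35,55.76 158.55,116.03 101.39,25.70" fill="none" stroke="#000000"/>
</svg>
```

G21
G90
G0 X113.72 Y62.82
M3 S372
G1 X109.39 Y76.14 F2494
G1 X98.06 Y84.37 F2494
G1 X84.06 Y84.37 F2494
G1 X72.73 Y76.14 F2494
G1 X68.40 Y62.82 F2494
G1 X72.73 Y49.50 F2494
G1 X84.06 Y41.27 F2494
G1 X98.06 Y41.27 F2494
G1 X109.39 Y49.50 F2494
G1 X113.72 Y62.82 F2494
M5
G0 X155.24 Y32.76
M3 S372
G1 X152.43 Y27.18 F2494
G1 X146.20 Y26.83 F2494
G1 X142.78 Y32.04 F2494
G1 X145.59 Y37.62 F2494
G1 X151.82 Y37.97 F2494
G1 X155.24 Y32.76 F2494
M5
G0 X57.94 Y23.89
M3 S755
G1 X41.15 Y49.54 F1476
G1 X49.37 Y91.59 F1476
G1 X143.31 Y93.01 F1476
G1 X67.19 Y66.23 F1476
M5
G0 X126.39 Y124.70
M3 S372
G1 X126.42 Y146.01 F2494
G1 X147.73 Y145.98 F2494
G1 X147.70 Y124.67 F2494
G1 X126.39 Y124.70 F2494
M5
G0 X155.84 Y113.20
M3 S372
G1 X145.20 Y145.93 F2494
G1 X117.36 Y166.16 F2494
G1 X82.94 Y166.16 F2494
G1 X55.10 Y145.93 F2494
G1 X44.46 Y113.20 F2494
G1 X55.10 Y80.47 F2494
G1 X82.94 Y60.24 F2494
G1 X117.36 Y60.24 F2494
G1 X145.20 Y80.47 F2494
G1 X155.84 Y113.20 F2494
M5
G0 X110.82 Y96.26
M3 S755
G1 X81.13 Y68.62 F1476
G1 X60.27 Y54.69 F1476
G1 X135.15 Y167.52 F1476
G1 X133.55 Y101.18 F1476
M5
G0 X132.11 Y22.49
M3 S372
G1 X106.75 Y101.88 F2494
G1 X43.35 Y117.94 F2494
G1 X158.55 Y57.67 F2494
G1 X101.39 Y148.00 F2494
G1 X132.11 Y22.49 F2494
M5
G0 X0.00 Y0.00

viewBox `0 0 172.66 173.70` with mm width/height → 1 unit = 1 mm. Flip: y_m = 173.70 − y_svg.

**Shape 1** — `<circle>` circle, stroke `#000000` → engrave (S372, F2494). Machine vertices: (113.72,62.82) → (109.39,76.14) → (98.06,84.37) → (84.06,84.37) → (72.73,76.14) → (68.40,62.82) → (72.73,49.50) → (84.06,41.27) → (98.06,41.27) → (109.39,49.50) → (113.72,62.82). Closed: final G1 returns to the first vertex.

**Shape 2** — `<polygon>` regular polygon, stroke `#000000` → engrave (S372, F2494). Machine vertices: (155.24,32.76) → (152.43,27.18) → (146.20,26.83) → (142.78,32.04) → (145.59,37.62) → (151.82,37.97) → (155.24,32.76). Closed: final G1 returns to the first vertex.

**Shape 3** — `<path>` open polyline, stroke `#ff8800` → cut (S755, F1476). Machine vertices: (57.94,23.89) → (41.15,49.54) → (49.37,91.59) → (143.31,93.01) → (67.19,66.23). Open path.

**Shape 4** — `<polygon>` regular polygon, stroke `#000000` → engrave (S372, F2494). Machine vertices: (126.39,124.70) → (126.42,146.01) → (147.73,145.98) → (147.70,124.67) → (126.39,124.70). Closed: final G1 returns to the first vertex.

**Shape 5** — `<circle>` circle, stroke `#000000` → engrave (S372, F2494). Machine vertices: (155.84,113.20) → (145.20,145.93) → (117.36,166.16) → (82.94,166.16) → (55.10,145.93) → (44.46,113.20) → (55.10,80.47) → (82.94,60.24) → (117.36,60.24) → (145.20,80.47) → (155.84,113.20). Closed: final G1 returns to the first vertex.

**Shape 6** — `<polyline>` open polyline, stroke `#ff8800` → cut (S755, F1476). Machine vertices: (110.82,96.26) → (81.13,68.62) → (60.27,54.69) → (135.15,167.52) → (133.55,101.18). Open path.

**Shape 7** — `<polygon>` closed polygon, stroke `#000000` → engrave (S372, F2494). Machine vertices: (132.11,22.49) → (106.75,101.88) → (43.35,117.94) → (158.55,57.67) → (101.39,148.00) → (132.11,22.49). Closed: final G1 returns to the first vertex.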